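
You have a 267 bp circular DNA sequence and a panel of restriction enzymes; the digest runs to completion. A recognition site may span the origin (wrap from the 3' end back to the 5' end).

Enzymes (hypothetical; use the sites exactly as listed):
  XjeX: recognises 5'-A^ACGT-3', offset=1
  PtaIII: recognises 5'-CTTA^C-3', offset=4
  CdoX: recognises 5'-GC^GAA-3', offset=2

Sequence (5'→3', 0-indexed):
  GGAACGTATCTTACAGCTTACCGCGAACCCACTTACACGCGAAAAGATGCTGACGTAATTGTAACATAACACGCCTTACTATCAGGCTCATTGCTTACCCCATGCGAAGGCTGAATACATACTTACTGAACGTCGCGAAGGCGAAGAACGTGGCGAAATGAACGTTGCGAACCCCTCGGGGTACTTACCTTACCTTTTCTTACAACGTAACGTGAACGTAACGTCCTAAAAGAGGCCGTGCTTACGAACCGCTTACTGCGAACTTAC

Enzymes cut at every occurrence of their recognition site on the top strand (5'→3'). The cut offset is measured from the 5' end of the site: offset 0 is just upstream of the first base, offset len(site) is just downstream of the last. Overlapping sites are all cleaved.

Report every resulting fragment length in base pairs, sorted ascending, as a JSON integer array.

[2,4,4,4,4,5,5,5,5,5,6,6,7,7,7,7,7,7,8,10,10,11,11,19,19,20,24,38]

Per-enzyme occurrences:
  XjeX AACGT/1: at [2, 128, 146, 160, 203, 208, 214, 219] ⇒ [3, 129, 147, 161, 204, 209, 215, 220]
  PtaIII CTTAC/4: at [9, 16, 31, 74, 93, 121, 183, 188, 198, 240, 251, 262] ⇒ [13, 20, 35, 78, 97, 125, 187, 192, 202, 244, 255, 266]
  CdoX GCGAA/2: at [22, 38, 103, 134, 140, 152, 166, 257] ⇒ [24, 40, 105, 136, 142, 154, 168, 259]

Pooled cuts: [3, 13, 20, 24, 35, 40, 78, 97, 105, 125, 129, 136, 142, 147, 154, 161, 168, 187, 192, 202, 204, 209, 215, 220, 244, 255, 259, 266]

Fragment lengths:
  3→13: 10 bp
  13→20: 7 bp
  20→24: 4 bp
  24→35: 11 bp
  35→40: 5 bp
  40→78: 38 bp
  78→97: 19 bp
  97→105: 8 bp
  105→125: 20 bp
  125→129: 4 bp
  129→136: 7 bp
  136→142: 6 bp
  142→147: 5 bp
  147→154: 7 bp
  154→161: 7 bp
  161→168: 7 bp
  168→187: 19 bp
  187→192: 5 bp
  192→202: 10 bp
  202→204: 2 bp
  204→209: 5 bp
  209→215: 6 bp
  215→220: 5 bp
  220→244: 24 bp
  244→255: 11 bp
  255→259: 4 bp
  259→266: 7 bp
  266→3 (wrap): 267-266+3 = 4 bp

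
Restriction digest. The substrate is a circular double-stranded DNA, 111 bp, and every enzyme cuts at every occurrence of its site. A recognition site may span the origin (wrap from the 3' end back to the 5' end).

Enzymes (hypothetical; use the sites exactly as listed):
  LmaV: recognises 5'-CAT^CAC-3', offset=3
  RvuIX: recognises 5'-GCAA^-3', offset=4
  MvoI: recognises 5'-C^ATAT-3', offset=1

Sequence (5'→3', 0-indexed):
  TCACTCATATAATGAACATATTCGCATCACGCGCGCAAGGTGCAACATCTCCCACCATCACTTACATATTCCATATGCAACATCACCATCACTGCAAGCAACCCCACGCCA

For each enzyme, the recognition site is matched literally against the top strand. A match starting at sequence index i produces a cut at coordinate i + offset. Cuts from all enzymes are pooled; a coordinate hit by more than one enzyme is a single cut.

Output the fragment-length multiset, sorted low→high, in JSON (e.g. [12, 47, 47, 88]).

Scan for sites:
  LmaV (CATCAC, off=3): starts [24, 55, 80, 86, 109] → cuts [1, 27, 58, 83, 89]
  RvuIX (GCAA, off=4): starts [34, 41, 76, 93, 97] → cuts [38, 45, 80, 97, 101]
  MvoI (CATAT, off=1): starts [5, 16, 64, 71] → cuts [6, 17, 65, 72]

Pooled cuts: [1, 6, 17, 27, 38, 45, 58, 65, 72, 80, 83, 89, 97, 101]

Fragments:
  1→6: 5 bp
  6→17: 11 bp
  17→27: 10 bp
  27→38: 11 bp
  38→45: 7 bp
  45→58: 13 bp
  58→65: 7 bp
  65→72: 7 bp
  72→80: 8 bp
  80→83: 3 bp
  83→89: 6 bp
  89→97: 8 bp
  97→101: 4 bp
  101→1 (wrap): 111-101+1 = 11 bp

[3,4,5,6,7,7,7,8,8,10,11,11,11,13]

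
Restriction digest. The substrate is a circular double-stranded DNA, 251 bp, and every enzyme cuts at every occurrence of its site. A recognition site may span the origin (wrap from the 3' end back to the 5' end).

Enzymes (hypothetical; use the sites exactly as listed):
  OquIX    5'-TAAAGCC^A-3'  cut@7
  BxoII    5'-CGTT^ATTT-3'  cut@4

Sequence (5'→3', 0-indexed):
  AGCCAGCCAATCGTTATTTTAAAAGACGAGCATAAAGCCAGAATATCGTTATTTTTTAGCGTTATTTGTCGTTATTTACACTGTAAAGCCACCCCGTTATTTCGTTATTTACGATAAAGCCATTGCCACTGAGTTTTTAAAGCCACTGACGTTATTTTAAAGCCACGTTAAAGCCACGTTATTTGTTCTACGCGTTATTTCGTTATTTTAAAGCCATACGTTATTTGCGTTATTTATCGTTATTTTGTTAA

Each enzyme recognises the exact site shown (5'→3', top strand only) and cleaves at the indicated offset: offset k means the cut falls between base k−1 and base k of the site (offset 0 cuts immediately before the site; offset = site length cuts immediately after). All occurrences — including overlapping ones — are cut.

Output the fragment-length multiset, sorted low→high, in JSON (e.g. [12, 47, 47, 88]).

Per-enzyme occurrences:
  OquIX TAAAGCCA/7: at [32, 83, 114, 137, 157, 168, 208, 248] ⇒ [4, 39, 90, 121, 144, 164, 175, 215]
  BxoII CGTTATTT/4: at [11, 46, 59, 69, 94, 102, 149, 176, 192, 200, 218, 227, 237] ⇒ [15, 50, 63, 73, 98, 106, 153, 180, 196, 204, 222, 231, 241]

All cut coordinates (distinct, sorted): [4, 15, 39, 50, 63, 73, 90, 98, 106, 121, 144, 153, 164, 175, 180, 196, 204, 215, 222, 231, 241]

Fragment lengths:
  4→15: 11 bp
  15→39: 24 bp
  39→50: 11 bp
  50→63: 13 bp
  63→73: 10 bp
  73→90: 17 bp
  90→98: 8 bp
  98→106: 8 bp
  106→121: 15 bp
  121→144: 23 bp
  144→153: 9 bp
  153→164: 11 bp
  164→175: 11 bp
  175→180: 5 bp
  180→196: 16 bp
  196→204: 8 bp
  204→215: 11 bp
  215→222: 7 bp
  222→231: 9 bp
  231→241: 10 bp
  241→4 (wrap): 251-241+4 = 14 bp

[5,7,8,8,8,9,9,10,10,11,11,11,11,11,13,14,15,16,17,23,24]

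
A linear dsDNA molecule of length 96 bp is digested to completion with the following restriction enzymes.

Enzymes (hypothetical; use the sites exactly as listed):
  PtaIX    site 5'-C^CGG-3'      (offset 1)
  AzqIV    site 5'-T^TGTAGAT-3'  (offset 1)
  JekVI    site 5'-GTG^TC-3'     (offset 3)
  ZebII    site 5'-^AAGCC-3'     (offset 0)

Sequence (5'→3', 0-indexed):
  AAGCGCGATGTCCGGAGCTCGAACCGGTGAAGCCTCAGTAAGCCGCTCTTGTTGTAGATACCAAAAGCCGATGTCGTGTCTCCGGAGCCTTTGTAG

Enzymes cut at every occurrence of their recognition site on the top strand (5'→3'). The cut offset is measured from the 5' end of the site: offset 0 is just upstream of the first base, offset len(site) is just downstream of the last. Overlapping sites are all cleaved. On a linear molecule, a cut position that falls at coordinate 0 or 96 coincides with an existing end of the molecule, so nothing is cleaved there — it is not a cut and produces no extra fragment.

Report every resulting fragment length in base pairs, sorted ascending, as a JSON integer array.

[4,5,10,12,12,12,13,14,14]

Per-enzyme occurrences:
  PtaIX (CCGG, off=1): starts [11, 23, 81] → cuts [12, 24, 82]
  AzqIV (TTGTAGAT, off=1): starts [51] → cuts [52]
  JekVI (GTGTC, off=3): starts [75] → cuts [78]
  ZebII (AAGCC, off=0): starts [29, 39, 64] → cuts [29, 39, 64]

Pooled cuts: [12, 24, 29, 39, 52, 64, 78, 82]

Fragment lengths:
  [0,12): 12 bp
  [12,24): 12 bp
  [24,29): 5 bp
  [29,39): 10 bp
  [39,52): 13 bp
  [52,64): 12 bp
  [64,78): 14 bp
  [78,82): 4 bp
  [82,96): 14 bp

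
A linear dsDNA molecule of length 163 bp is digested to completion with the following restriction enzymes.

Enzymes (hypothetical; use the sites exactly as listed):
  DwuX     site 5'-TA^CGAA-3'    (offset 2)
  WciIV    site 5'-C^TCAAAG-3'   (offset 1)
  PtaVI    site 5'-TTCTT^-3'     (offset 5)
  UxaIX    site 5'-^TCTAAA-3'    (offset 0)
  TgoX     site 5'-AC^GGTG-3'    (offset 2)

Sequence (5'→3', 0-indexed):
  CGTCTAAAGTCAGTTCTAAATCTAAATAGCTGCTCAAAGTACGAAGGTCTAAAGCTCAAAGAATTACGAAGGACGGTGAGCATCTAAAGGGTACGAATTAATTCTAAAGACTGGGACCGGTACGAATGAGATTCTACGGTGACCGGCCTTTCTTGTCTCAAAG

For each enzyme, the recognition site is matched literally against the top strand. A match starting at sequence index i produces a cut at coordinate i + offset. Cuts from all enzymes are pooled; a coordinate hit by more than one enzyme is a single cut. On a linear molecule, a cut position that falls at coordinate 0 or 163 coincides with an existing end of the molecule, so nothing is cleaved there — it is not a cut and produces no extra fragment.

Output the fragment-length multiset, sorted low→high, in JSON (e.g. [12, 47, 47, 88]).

[2,3,6,6,6,8,8,8,8,9,11,11,12,13,15,17,20]

Per-enzyme occurrences:
  DwuX (TACGAA, off=2): starts [39, 64, 91, 120] → cuts [41, 66, 93, 122]
  WciIV (CTCAAAG, off=1): starts [32, 54, 156] → cuts [33, 55, 157]
  PtaVI (TTCTT, off=5): starts [149] → cuts [154]
  UxaIX (TCTAAA, off=0): starts [2, 14, 20, 47, 82, 102] → cuts [2, 14, 20, 47, 82, 102]
  TgoX (ACGGTG, off=2): starts [72, 135] → cuts [74, 137]

All cut coordinates (distinct, sorted): [2, 14, 20, 33, 41, 47, 55, 66, 74, 82, 93, 102, 122, 137, 154, 157]

Fragment lengths:
  [0,2): 2 bp
  [2,14): 12 bp
  [14,20): 6 bp
  [20,33): 13 bp
  [33,41): 8 bp
  [41,47): 6 bp
  [47,55): 8 bp
  [55,66): 11 bp
  [66,74): 8 bp
  [74,82): 8 bp
  [82,93): 11 bp
  [93,102): 9 bp
  [102,122): 20 bp
  [122,137): 15 bp
  [137,154): 17 bp
  [154,157): 3 bp
  [157,163): 6 bp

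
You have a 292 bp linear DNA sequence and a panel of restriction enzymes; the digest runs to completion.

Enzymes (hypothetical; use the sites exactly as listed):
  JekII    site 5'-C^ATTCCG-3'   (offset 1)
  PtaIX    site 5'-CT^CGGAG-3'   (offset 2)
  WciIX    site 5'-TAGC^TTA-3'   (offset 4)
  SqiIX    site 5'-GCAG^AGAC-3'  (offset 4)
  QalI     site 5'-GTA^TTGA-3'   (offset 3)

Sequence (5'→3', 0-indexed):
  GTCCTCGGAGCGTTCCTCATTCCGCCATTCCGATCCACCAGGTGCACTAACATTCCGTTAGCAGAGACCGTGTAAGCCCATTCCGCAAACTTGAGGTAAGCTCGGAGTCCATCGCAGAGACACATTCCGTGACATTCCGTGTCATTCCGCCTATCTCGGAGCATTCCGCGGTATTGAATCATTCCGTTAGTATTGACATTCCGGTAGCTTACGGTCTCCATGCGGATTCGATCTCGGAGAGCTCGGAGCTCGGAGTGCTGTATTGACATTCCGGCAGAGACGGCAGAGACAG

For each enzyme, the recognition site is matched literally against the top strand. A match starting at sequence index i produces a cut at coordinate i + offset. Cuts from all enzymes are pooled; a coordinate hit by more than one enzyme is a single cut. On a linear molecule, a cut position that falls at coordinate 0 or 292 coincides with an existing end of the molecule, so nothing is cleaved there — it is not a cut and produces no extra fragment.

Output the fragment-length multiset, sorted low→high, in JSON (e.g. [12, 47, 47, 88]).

[5,5,5,6,6,6,7,7,8,9,9,10,10,10,11,11,12,12,13,13,13,15,15,23,25,26]

Per-enzyme occurrences:
  JekII (CATTCCG, off=1): starts [17, 25, 50, 78, 122, 132, 142, 161, 179, 196, 266] → cuts [18, 26, 51, 79, 123, 133, 143, 162, 180, 197, 267]
  PtaIX (CTCGGAG, off=2): starts [3, 100, 154, 232, 241, 248] → cuts [5, 102, 156, 234, 243, 250]
  WciIX (TAGCTTA, off=4): starts [204] → cuts [208]
  SqiIX (GCAGAGAC, off=4): starts [60, 113, 273, 282] → cuts [64, 117, 277, 286]
  QalI (GTATTGA, off=3): starts [170, 189, 259] → cuts [173, 192, 262]

All cut coordinates (distinct, sorted): [5, 18, 26, 51, 64, 79, 102, 117, 123, 133, 143, 156, 162, 173, 180, 192, 197, 208, 234, 243, 250, 262, 267, 277, 286]

Fragments:
  [0,5): 5 bp
  [5,18): 13 bp
  [18,26): 8 bp
  [26,51): 25 bp
  [51,64): 13 bp
  [64,79): 15 bp
  [79,102): 23 bp
  [102,117): 15 bp
  [117,123): 6 bp
  [123,133): 10 bp
  [133,143): 10 bp
  [143,156): 13 bp
  [156,162): 6 bp
  [162,173): 11 bp
  [173,180): 7 bp
  [180,192): 12 bp
  [192,197): 5 bp
  [197,208): 11 bp
  [208,234): 26 bp
  [234,243): 9 bp
  [243,250): 7 bp
  [250,262): 12 bp
  [262,267): 5 bp
  [267,277): 10 bp
  [277,286): 9 bp
  [286,292): 6 bp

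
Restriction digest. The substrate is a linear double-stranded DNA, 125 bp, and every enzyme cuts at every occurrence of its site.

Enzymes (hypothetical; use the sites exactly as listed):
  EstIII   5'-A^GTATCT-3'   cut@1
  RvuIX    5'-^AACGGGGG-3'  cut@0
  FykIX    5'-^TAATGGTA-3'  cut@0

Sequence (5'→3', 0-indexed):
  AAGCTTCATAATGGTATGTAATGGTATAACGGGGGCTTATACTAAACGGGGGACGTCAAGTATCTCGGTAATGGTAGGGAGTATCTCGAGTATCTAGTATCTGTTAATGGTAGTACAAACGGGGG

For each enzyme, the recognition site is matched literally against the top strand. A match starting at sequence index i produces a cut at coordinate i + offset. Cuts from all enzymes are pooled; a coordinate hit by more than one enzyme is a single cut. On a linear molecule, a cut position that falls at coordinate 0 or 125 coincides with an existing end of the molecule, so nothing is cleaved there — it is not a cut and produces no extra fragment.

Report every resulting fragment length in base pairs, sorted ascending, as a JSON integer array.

Per-enzyme occurrences:
  EstIII (AGTATCT, off=1): starts [58, 79, 88, 95] → cuts [59, 80, 89, 96]
  RvuIX (AACGGGGG, off=0): starts [27, 44, 117] → cuts [27, 44, 117]
  FykIX (TAATGGTA, off=0): starts [8, 18, 68, 104] → cuts [8, 18, 68, 104]

All cut coordinates (distinct, sorted): [8, 18, 27, 44, 59, 68, 80, 89, 96, 104, 117]

Fragments:
  [0,8): 8 bp
  [8,18): 10 bp
  [18,27): 9 bp
  [27,44): 17 bp
  [44,59): 15 bp
  [59,68): 9 bp
  [68,80): 12 bp
  [80,89): 9 bp
  [89,96): 7 bp
  [96,104): 8 bp
  [104,117): 13 bp
  [117,125): 8 bp

[7,8,8,8,9,9,9,10,12,13,15,17]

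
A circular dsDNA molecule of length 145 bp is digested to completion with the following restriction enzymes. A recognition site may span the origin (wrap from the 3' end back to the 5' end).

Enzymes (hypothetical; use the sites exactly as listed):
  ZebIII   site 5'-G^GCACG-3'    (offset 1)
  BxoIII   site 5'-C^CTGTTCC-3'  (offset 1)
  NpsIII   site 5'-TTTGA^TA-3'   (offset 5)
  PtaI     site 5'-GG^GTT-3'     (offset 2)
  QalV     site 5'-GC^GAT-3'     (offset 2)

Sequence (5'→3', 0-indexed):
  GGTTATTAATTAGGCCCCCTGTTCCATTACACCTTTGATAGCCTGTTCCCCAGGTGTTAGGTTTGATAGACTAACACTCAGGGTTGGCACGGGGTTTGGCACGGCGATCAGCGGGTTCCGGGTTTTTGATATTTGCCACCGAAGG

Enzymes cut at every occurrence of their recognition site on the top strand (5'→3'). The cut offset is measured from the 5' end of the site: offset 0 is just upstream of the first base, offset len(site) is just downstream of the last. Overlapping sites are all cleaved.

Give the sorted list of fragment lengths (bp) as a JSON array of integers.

[4,4,5,7,7,7,8,9,16,17,17,20,24]

Per-enzyme occurrences:
  ZebIII GGCACG/1: at [85, 97] ⇒ [86, 98]
  BxoIII CCTGTTCC/1: at [17, 41] ⇒ [18, 42]
  NpsIII TTTGATA/5: at [33, 61, 124] ⇒ [38, 66, 129]
  PtaI GGGTT/2: at [80, 91, 112, 119, 144] ⇒ [1, 82, 93, 114, 121]
  QalV GCGAT/2: at [103] ⇒ [105]

Pooled cuts: [1, 18, 38, 42, 66, 82, 86, 93, 98, 105, 114, 121, 129]

Fragment lengths:
  1→18: 17 bp
  18→38: 20 bp
  38→42: 4 bp
  42→66: 24 bp
  66→82: 16 bp
  82→86: 4 bp
  86→93: 7 bp
  93→98: 5 bp
  98→105: 7 bp
  105→114: 9 bp
  114→121: 7 bp
  121→129: 8 bp
  129→1 (wrap): 145-129+1 = 17 bp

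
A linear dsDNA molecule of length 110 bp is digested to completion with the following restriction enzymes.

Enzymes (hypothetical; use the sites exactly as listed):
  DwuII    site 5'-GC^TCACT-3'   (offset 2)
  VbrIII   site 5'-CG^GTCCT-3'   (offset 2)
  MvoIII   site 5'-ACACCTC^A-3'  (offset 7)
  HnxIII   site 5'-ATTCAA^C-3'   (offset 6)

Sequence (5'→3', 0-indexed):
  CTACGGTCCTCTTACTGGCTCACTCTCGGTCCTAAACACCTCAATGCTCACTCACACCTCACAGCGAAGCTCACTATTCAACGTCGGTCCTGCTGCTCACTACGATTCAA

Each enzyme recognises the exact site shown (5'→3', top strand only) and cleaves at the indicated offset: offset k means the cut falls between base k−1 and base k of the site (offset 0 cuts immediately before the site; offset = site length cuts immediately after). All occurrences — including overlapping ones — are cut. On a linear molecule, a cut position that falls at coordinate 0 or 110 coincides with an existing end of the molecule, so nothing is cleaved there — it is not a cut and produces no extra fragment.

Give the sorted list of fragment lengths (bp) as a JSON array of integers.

[5,5,5,9,10,10,11,13,14,14,14]

Site scan:
  DwuII GCTCACT/2: at [17, 45, 68, 94] ⇒ [19, 47, 70, 96]
  VbrIII CGGTCCT/2: at [3, 26, 84] ⇒ [5, 28, 86]
  MvoIII ACACCTCA/7: at [35, 53] ⇒ [42, 60]
  HnxIII ATTCAAC/6: at [75] ⇒ [81]

Pooled cuts: [5, 19, 28, 42, 47, 60, 70, 81, 86, 96]

Fragment lengths:
  [0,5): 5 bp
  [5,19): 14 bp
  [19,28): 9 bp
  [28,42): 14 bp
  [42,47): 5 bp
  [47,60): 13 bp
  [60,70): 10 bp
  [70,81): 11 bp
  [81,86): 5 bp
  [86,96): 10 bp
  [96,110): 14 bp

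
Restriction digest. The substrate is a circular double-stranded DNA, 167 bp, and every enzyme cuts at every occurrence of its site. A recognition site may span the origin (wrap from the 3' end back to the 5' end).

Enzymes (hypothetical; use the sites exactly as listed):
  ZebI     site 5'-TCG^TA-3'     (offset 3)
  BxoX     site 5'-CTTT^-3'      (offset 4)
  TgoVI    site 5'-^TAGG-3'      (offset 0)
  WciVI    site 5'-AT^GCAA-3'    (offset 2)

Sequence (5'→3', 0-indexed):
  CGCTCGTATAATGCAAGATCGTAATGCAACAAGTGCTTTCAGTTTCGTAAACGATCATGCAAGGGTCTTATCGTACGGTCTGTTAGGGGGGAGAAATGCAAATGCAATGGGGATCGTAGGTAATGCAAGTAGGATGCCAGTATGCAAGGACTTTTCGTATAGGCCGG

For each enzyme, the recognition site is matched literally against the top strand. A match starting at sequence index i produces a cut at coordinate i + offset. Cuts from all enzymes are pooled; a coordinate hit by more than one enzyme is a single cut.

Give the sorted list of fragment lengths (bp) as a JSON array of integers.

[2,3,4,5,6,6,8,8,9,10,11,11,13,14,14,14,14,15]

Site scan:
  ZebI (TCGTA, off=3): starts [3, 18, 44, 70, 113, 154] → cuts [6, 21, 47, 73, 116, 157]
  BxoX (CTTT, off=4): starts [35, 150] → cuts [39, 154]
  TgoVI (TAGG, off=0): starts [83, 116, 129, 159] → cuts [83, 116, 129, 159]
  WciVI (ATGCAA, off=2): starts [10, 23, 56, 95, 101, 122, 141] → cuts [12, 25, 58, 97, 103, 124, 143]

Pooled cuts: [6, 12, 21, 25, 39, 47, 58, 73, 83, 97, 103, 116, 124, 129, 143, 154, 157, 159]

Fragments:
  6→12: 6 bp
  12→21: 9 bp
  21→25: 4 bp
  25→39: 14 bp
  39→47: 8 bp
  47→58: 11 bp
  58→73: 15 bp
  73→83: 10 bp
  83→97: 14 bp
  97→103: 6 bp
  103→116: 13 bp
  116→124: 8 bp
  124→129: 5 bp
  129→143: 14 bp
  143→154: 11 bp
  154→157: 3 bp
  157→159: 2 bp
  159→6 (wrap): 167-159+6 = 14 bp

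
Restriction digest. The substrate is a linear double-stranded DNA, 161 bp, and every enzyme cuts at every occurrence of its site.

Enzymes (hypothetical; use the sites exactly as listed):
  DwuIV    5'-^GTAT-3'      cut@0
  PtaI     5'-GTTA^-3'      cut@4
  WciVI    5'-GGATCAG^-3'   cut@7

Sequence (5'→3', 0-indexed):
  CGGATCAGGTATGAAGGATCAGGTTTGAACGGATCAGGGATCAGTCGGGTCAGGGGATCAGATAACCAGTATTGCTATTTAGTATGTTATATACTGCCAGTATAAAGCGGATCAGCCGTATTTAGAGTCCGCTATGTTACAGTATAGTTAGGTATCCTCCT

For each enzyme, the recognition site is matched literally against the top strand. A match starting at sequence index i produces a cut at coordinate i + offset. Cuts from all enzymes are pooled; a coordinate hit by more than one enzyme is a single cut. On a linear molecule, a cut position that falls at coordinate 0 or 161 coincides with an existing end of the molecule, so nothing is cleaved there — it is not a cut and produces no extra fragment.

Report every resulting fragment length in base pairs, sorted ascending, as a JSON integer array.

[1,2,2,7,7,8,8,9,10,10,13,14,15,16,17,22]

Per-enzyme occurrences:
  DwuIV (GTAT, off=0): starts [8, 68, 81, 99, 117, 141, 151] → cuts [8, 68, 81, 99, 117, 141, 151]
  PtaI (GTTA, off=4): starts [85, 135, 146] → cuts [89, 139, 150]
  WciVI (GGATCAG, off=7): starts [1, 15, 30, 37, 54, 108] → cuts [8, 22, 37, 44, 61, 115]

Pooled cuts: [8, 22, 37, 44, 61, 68, 81, 89, 99, 115, 117, 139, 141, 150, 151]

Fragments:
  [0,8): 8 bp
  [8,22): 14 bp
  [22,37): 15 bp
  [37,44): 7 bp
  [44,61): 17 bp
  [61,68): 7 bp
  [68,81): 13 bp
  [81,89): 8 bp
  [89,99): 10 bp
  [99,115): 16 bp
  [115,117): 2 bp
  [117,139): 22 bp
  [139,141): 2 bp
  [141,150): 9 bp
  [150,151): 1 bp
  [151,161): 10 bp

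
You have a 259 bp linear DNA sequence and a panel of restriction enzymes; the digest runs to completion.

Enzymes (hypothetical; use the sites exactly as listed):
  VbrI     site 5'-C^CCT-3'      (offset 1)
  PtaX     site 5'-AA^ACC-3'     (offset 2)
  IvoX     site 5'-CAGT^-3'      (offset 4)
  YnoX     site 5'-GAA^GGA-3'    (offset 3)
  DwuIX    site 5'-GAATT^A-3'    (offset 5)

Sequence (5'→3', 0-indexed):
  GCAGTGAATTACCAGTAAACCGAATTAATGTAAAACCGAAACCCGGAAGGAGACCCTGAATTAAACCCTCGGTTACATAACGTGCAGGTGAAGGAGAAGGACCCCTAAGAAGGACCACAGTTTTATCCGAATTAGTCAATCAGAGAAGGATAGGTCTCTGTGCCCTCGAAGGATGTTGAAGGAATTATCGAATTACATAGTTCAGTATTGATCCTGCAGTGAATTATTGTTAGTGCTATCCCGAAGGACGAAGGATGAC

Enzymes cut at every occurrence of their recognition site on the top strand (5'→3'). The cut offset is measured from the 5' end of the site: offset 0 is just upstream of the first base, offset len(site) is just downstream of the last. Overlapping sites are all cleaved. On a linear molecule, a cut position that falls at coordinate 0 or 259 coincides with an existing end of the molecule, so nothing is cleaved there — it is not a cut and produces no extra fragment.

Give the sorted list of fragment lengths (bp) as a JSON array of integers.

[2,2,2,5,5,5,5,6,6,6,6,6,7,7,7,8,8,8,8,8,8,10,10,12,12,14,14,16,20,26]

Per-enzyme occurrences:
  VbrI CCCT/1: at [53, 65, 102, 162] ⇒ [54, 66, 103, 163]
  PtaX AAACC/2: at [16, 32, 38, 62] ⇒ [18, 34, 40, 64]
  IvoX CAGT/4: at [1, 12, 117, 202, 216] ⇒ [5, 16, 121, 206, 220]
  YnoX GAAGGA/3: at [45, 89, 95, 108, 144, 167, 177, 242, 249] ⇒ [48, 92, 98, 111, 147, 170, 180, 245, 252]
  DwuIX GAATTA/5: at [5, 21, 57, 128, 181, 189, 220] ⇒ [10, 26, 62, 133, 186, 194, 225]

All cut coordinates (distinct, sorted): [5, 10, 16, 18, 26, 34, 40, 48, 54, 62, 64, 66, 92, 98, 103, 111, 121, 133, 147, 163, 170, 180, 186, 194, 206, 220, 225, 245, 252]

Fragment lengths:
  [0,5): 5 bp
  [5,10): 5 bp
  [10,16): 6 bp
  [16,18): 2 bp
  [18,26): 8 bp
  [26,34): 8 bp
  [34,40): 6 bp
  [40,48): 8 bp
  [48,54): 6 bp
  [54,62): 8 bp
  [62,64): 2 bp
  [64,66): 2 bp
  [66,92): 26 bp
  [92,98): 6 bp
  [98,103): 5 bp
  [103,111): 8 bp
  [111,121): 10 bp
  [121,133): 12 bp
  [133,147): 14 bp
  [147,163): 16 bp
  [163,170): 7 bp
  [170,180): 10 bp
  [180,186): 6 bp
  [186,194): 8 bp
  [194,206): 12 bp
  [206,220): 14 bp
  [220,225): 5 bp
  [225,245): 20 bp
  [245,252): 7 bp
  [252,259): 7 bp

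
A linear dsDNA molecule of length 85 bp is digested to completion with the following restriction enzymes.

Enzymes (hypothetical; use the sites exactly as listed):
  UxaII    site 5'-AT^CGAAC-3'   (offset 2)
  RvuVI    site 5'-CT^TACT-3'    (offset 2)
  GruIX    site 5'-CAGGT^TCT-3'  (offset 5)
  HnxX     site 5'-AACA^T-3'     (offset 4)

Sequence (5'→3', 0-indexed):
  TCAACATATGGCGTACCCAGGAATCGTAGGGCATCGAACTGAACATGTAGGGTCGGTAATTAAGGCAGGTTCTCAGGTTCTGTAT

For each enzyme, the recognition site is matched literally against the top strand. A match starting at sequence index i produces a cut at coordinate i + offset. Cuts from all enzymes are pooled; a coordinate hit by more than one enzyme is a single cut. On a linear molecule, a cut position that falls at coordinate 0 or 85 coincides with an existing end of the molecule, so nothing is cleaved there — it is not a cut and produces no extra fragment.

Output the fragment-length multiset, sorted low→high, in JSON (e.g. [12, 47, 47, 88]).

Scan for sites:
  UxaII ATCGAAC/2: at [32] ⇒ [34]
  RvuVI (CTTACT, off=2): no sites
  GruIX CAGGTTCT/5: at [65, 73] ⇒ [70, 78]
  HnxX AACAT/4: at [2, 41] ⇒ [6, 45]

Pooled cuts: [6, 34, 45, 70, 78]

Fragments:
  [0,6): 6 bp
  [6,34): 28 bp
  [34,45): 11 bp
  [45,70): 25 bp
  [70,78): 8 bp
  [78,85): 7 bp

[6,7,8,11,25,28]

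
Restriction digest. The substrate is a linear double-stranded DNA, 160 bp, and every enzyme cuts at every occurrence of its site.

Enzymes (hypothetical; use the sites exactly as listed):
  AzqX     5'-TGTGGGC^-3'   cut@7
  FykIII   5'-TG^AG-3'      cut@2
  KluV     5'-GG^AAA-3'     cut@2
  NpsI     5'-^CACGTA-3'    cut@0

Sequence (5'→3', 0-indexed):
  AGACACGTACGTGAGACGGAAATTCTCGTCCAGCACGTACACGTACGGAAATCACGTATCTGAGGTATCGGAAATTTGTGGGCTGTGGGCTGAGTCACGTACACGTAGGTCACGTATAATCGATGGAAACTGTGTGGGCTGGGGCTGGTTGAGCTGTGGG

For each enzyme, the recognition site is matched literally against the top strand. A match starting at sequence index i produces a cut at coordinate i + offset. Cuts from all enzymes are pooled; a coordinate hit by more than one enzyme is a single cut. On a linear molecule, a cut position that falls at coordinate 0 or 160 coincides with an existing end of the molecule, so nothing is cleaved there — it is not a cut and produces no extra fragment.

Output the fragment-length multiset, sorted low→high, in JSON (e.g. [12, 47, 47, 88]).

[2,3,3,4,6,6,6,7,9,9,9,9,10,10,12,12,13,14,16]

Per-enzyme occurrences:
  AzqX TGTGGGC/7: at [76, 83, 132] ⇒ [83, 90, 139]
  FykIII TGAG/2: at [11, 60, 90, 149] ⇒ [13, 62, 92, 151]
  KluV GGAAA/2: at [17, 46, 69, 124] ⇒ [19, 48, 71, 126]
  NpsI CACGTA/0: at [3, 33, 39, 52, 95, 101, 110] ⇒ [3, 33, 39, 52, 95, 101, 110]

Pooled cuts: [3, 13, 19, 33, 39, 48, 52, 62, 71, 83, 90, 92, 95, 101, 110, 126, 139, 151]

Fragments:
  [0,3): 3 bp
  [3,13): 10 bp
  [13,19): 6 bp
  [19,33): 14 bp
  [33,39): 6 bp
  [39,48): 9 bp
  [48,52): 4 bp
  [52,62): 10 bp
  [62,71): 9 bp
  [71,83): 12 bp
  [83,90): 7 bp
  [90,92): 2 bp
  [92,95): 3 bp
  [95,101): 6 bp
  [101,110): 9 bp
  [110,126): 16 bp
  [126,139): 13 bp
  [139,151): 12 bp
  [151,160): 9 bp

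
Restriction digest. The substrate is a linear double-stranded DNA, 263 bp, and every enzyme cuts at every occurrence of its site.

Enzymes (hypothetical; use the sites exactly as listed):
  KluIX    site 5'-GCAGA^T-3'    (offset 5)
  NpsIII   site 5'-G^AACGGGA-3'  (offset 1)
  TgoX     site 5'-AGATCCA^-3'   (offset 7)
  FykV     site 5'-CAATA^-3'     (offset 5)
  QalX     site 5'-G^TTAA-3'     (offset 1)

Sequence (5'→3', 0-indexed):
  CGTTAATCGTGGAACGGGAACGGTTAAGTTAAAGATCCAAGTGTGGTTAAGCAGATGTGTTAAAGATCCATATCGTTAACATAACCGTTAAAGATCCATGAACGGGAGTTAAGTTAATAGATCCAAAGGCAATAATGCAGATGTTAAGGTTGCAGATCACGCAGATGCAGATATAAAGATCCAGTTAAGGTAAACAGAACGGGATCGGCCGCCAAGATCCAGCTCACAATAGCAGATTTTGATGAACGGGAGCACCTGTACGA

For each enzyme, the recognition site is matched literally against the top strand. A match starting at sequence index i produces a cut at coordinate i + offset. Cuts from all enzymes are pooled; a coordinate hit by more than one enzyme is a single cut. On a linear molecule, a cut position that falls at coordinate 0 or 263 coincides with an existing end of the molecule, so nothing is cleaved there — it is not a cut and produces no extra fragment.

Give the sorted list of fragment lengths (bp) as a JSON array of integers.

Site scan:
  KluIX (GCAGAT, off=5): starts [50, 136, 151, 160, 166, 231] → cuts [55, 141, 156, 165, 171, 236]
  NpsIII (GAACGGGA, off=1): starts [11, 99, 196, 243] → cuts [12, 100, 197, 244]
  TgoX (AGATCCA, off=7): starts [32, 63, 91, 118, 176, 214] → cuts [39, 70, 98, 125, 183, 221]
  FykV (CAATA, off=5): starts [129, 226] → cuts [134, 231]
  QalX (GTTAA, off=1): starts [1, 22, 27, 45, 58, 74, 86, 107, 112, 142, 183] → cuts [2, 23, 28, 46, 59, 75, 87, 108, 113, 143, 184]

All cut coordinates (distinct, sorted): [2, 12, 23, 28, 39, 46, 55, 59, 70, 75, 87, 98, 100, 108, 113, 125, 134, 141, 143, 156, 165, 171, 183, 184, 197, 221, 231, 236, 244]

Fragment lengths:
  [0,2): 2 bp
  [2,12): 10 bp
  [12,23): 11 bp
  [23,28): 5 bp
  [28,39): 11 bp
  [39,46): 7 bp
  [46,55): 9 bp
  [55,59): 4 bp
  [59,70): 11 bp
  [70,75): 5 bp
  [75,87): 12 bp
  [87,98): 11 bp
  [98,100): 2 bp
  [100,108): 8 bp
  [108,113): 5 bp
  [113,125): 12 bp
  [125,134): 9 bp
  [134,141): 7 bp
  [141,143): 2 bp
  [143,156): 13 bp
  [156,165): 9 bp
  [165,171): 6 bp
  [171,183): 12 bp
  [183,184): 1 bp
  [184,197): 13 bp
  [197,221): 24 bp
  [221,231): 10 bp
  [231,236): 5 bp
  [236,244): 8 bp
  [244,263): 19 bp

[1,2,2,2,4,5,5,5,5,6,7,7,8,8,9,9,9,10,10,11,11,11,11,12,12,12,13,13,19,24]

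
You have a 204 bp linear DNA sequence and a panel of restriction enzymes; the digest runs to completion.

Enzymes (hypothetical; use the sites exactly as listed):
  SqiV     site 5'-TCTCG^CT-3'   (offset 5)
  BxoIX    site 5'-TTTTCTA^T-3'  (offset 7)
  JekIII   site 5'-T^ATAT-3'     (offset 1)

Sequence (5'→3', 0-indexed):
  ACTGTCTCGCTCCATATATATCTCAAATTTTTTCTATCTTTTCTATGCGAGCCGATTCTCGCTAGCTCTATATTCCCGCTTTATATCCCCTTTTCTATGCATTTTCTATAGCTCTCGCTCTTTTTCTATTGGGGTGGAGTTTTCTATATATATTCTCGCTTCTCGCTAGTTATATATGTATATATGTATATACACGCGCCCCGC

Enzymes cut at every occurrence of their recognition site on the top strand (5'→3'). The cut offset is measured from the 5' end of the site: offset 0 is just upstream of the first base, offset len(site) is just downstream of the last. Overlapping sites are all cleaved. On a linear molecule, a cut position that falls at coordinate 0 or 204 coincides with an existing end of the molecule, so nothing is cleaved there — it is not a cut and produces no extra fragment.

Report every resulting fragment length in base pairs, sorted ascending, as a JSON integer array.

[1,1,2,2,2,2,6,6,6,6,7,8,9,9,9,9,11,11,13,15,16,17,17,19]

Scan for sites:
  SqiV (TCTCGCT, off=5): starts [4, 56, 112, 153, 160] → cuts [9, 61, 117, 158, 165]
  BxoIX (TTTTCTAT, off=7): starts [29, 38, 90, 101, 121, 139] → cuts [36, 45, 97, 108, 128, 146]
  JekIII (TATAT, off=1): starts [14, 16, 68, 81, 144, 146, 148, 170, 172, 178, 180, 186] → cuts [15, 17, 69, 82, 145, 147, 149, 171, 173, 179, 181, 187]

All cut coordinates (distinct, sorted): [9, 15, 17, 36, 45, 61, 69, 82, 97, 108, 117, 128, 145, 146, 147, 149, 158, 165, 171, 173, 179, 181, 187]

Fragments:
  [0,9): 9 bp
  [9,15): 6 bp
  [15,17): 2 bp
  [17,36): 19 bp
  [36,45): 9 bp
  [45,61): 16 bp
  [61,69): 8 bp
  [69,82): 13 bp
  [82,97): 15 bp
  [97,108): 11 bp
  [108,117): 9 bp
  [117,128): 11 bp
  [128,145): 17 bp
  [145,146): 1 bp
  [146,147): 1 bp
  [147,149): 2 bp
  [149,158): 9 bp
  [158,165): 7 bp
  [165,171): 6 bp
  [171,173): 2 bp
  [173,179): 6 bp
  [179,181): 2 bp
  [181,187): 6 bp
  [187,204): 17 bp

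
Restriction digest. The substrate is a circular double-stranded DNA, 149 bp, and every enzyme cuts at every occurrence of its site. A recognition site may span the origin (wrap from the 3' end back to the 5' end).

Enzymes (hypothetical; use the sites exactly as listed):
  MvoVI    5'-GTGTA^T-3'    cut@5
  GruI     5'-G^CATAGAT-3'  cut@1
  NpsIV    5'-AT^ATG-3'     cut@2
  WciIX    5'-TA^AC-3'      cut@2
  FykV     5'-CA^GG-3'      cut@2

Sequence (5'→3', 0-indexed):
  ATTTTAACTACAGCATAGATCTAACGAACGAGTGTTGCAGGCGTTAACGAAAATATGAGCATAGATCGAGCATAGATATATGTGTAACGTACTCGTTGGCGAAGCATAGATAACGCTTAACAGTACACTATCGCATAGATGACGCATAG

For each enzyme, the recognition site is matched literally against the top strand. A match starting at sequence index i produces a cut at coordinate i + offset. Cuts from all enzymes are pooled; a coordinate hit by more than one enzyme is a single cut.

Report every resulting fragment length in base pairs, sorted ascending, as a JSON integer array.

[5,7,7,7,7,8,8,9,10,11,11,11,14,16,18]

Scan for sites:
  MvoVI (GTGTAT, off=5): no sites
  GruI (GCATAGAT, off=1): starts [12, 58, 69, 103, 132, 143] → cuts [13, 59, 70, 104, 133, 144]
  NpsIV (ATATG, off=2): starts [52, 77] → cuts [54, 79]
  WciIX (TAAC, off=2): starts [4, 21, 44, 84, 110, 117] → cuts [6, 23, 46, 86, 112, 119]
  FykV (CAGG, off=2): starts [37] → cuts [39]

Pooled cuts: [6, 13, 23, 39, 46, 54, 59, 70, 79, 86, 104, 112, 119, 133, 144]

Fragment lengths:
  6→13: 7 bp
  13→23: 10 bp
  23→39: 16 bp
  39→46: 7 bp
  46→54: 8 bp
  54→59: 5 bp
  59→70: 11 bp
  70→79: 9 bp
  79→86: 7 bp
  86→104: 18 bp
  104→112: 8 bp
  112→119: 7 bp
  119→133: 14 bp
  133→144: 11 bp
  144→6 (wrap): 149-144+6 = 11 bp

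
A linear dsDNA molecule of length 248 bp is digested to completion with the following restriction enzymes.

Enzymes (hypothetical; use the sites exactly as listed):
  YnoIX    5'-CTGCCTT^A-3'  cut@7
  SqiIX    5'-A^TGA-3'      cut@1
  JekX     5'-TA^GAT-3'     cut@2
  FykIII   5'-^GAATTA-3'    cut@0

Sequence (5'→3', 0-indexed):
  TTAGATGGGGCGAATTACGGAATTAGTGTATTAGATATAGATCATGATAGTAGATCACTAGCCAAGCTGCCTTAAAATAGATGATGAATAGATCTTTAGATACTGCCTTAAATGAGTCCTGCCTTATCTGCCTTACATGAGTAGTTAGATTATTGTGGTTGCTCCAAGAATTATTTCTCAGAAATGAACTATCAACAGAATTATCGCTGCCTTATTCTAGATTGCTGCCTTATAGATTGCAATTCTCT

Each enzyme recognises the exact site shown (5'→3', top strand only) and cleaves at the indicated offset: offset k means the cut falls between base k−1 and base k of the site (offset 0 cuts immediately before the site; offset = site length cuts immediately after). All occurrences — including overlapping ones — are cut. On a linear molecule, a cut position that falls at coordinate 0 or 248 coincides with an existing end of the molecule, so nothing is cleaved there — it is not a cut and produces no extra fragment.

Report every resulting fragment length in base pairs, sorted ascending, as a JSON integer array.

Per-enzyme occurrences:
  YnoIX (CTGCCTTA, off=7): starts [66, 102, 118, 127, 206, 224] → cuts [73, 109, 125, 134, 213, 231]
  SqiIX (ATGA, off=1): starts [43, 80, 83, 111, 136, 183] → cuts [44, 81, 84, 112, 137, 184]
  JekX (TAGAT, off=2): starts [1, 31, 37, 50, 77, 88, 96, 145, 217, 232] → cuts [3, 33, 39, 52, 79, 90, 98, 147, 219, 234]
  FykIII (GAATTA, off=0): starts [11, 19, 167, 197] → cuts [11, 19, 167, 197]

Pooled cuts: [3, 11, 19, 33, 39, 44, 52, 73, 79, 81, 84, 90, 98, 109, 112, 125, 134, 137, 147, 167, 184, 197, 213, 219, 231, 234]

Fragments:
  [0,3): 3 bp
  [3,11): 8 bp
  [11,19): 8 bp
  [19,33): 14 bp
  [33,39): 6 bp
  [39,44): 5 bp
  [44,52): 8 bp
  [52,73): 21 bp
  [73,79): 6 bp
  [79,81): 2 bp
  [81,84): 3 bp
  [84,90): 6 bp
  [90,98): 8 bp
  [98,109): 11 bp
  [109,112): 3 bp
  [112,125): 13 bp
  [125,134): 9 bp
  [134,137): 3 bp
  [137,147): 10 bp
  [147,167): 20 bp
  [167,184): 17 bp
  [184,197): 13 bp
  [197,213): 16 bp
  [213,219): 6 bp
  [219,231): 12 bp
  [231,234): 3 bp
  [234,248): 14 bp

[2,3,3,3,3,3,5,6,6,6,6,8,8,8,8,9,10,11,12,13,13,14,14,16,17,20,21]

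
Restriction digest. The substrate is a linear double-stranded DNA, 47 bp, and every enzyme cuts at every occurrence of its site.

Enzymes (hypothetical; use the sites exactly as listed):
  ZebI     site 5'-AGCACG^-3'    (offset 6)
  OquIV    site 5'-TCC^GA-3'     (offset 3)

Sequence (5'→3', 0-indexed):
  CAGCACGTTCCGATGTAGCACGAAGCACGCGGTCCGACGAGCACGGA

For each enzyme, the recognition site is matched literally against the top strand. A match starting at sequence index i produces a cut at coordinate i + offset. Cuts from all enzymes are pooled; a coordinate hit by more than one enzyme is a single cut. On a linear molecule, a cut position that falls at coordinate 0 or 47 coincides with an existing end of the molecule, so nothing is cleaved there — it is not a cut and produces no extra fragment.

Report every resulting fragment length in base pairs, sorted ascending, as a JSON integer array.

Site scan:
  ZebI (AGCACG, off=6): starts [1, 16, 23, 39] → cuts [7, 22, 29, 45]
  OquIV (TCCGA, off=3): starts [8, 32] → cuts [11, 35]

All cut coordinates (distinct, sorted): [7, 11, 22, 29, 35, 45]

Fragments:
  [0,7): 7 bp
  [7,11): 4 bp
  [11,22): 11 bp
  [22,29): 7 bp
  [29,35): 6 bp
  [35,45): 10 bp
  [45,47): 2 bp

[2,4,6,7,7,10,11]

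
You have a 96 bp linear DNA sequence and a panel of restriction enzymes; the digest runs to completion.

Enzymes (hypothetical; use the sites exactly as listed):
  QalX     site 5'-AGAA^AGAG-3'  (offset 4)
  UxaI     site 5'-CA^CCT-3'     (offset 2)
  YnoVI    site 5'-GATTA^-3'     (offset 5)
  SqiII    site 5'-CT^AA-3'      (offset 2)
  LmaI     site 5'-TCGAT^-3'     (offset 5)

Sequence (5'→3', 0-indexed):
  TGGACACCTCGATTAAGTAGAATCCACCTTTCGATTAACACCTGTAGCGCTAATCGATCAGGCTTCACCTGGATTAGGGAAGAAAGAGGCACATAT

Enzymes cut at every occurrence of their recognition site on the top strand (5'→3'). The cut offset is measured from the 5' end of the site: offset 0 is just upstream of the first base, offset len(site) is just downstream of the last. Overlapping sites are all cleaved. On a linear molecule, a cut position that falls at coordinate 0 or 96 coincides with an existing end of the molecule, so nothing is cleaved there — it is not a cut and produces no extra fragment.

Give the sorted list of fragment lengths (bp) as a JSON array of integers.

[2,2,3,6,7,7,8,9,9,9,11,11,12]

Per-enzyme occurrences:
  QalX AGAAAGAG/4: at [80] ⇒ [84]
  UxaI CACCT/2: at [4, 24, 38, 65] ⇒ [6, 26, 40, 67]
  YnoVI GATTA/5: at [10, 32, 71] ⇒ [15, 37, 76]
  SqiII CTAA/2: at [49] ⇒ [51]
  LmaI TCGAT/5: at [8, 30, 53] ⇒ [13, 35, 58]

Pooled cuts: [6, 13, 15, 26, 35, 37, 40, 51, 58, 67, 76, 84]

Fragments:
  [0,6): 6 bp
  [6,13): 7 bp
  [13,15): 2 bp
  [15,26): 11 bp
  [26,35): 9 bp
  [35,37): 2 bp
  [37,40): 3 bp
  [40,51): 11 bp
  [51,58): 7 bp
  [58,67): 9 bp
  [67,76): 9 bp
  [76,84): 8 bp
  [84,96): 12 bp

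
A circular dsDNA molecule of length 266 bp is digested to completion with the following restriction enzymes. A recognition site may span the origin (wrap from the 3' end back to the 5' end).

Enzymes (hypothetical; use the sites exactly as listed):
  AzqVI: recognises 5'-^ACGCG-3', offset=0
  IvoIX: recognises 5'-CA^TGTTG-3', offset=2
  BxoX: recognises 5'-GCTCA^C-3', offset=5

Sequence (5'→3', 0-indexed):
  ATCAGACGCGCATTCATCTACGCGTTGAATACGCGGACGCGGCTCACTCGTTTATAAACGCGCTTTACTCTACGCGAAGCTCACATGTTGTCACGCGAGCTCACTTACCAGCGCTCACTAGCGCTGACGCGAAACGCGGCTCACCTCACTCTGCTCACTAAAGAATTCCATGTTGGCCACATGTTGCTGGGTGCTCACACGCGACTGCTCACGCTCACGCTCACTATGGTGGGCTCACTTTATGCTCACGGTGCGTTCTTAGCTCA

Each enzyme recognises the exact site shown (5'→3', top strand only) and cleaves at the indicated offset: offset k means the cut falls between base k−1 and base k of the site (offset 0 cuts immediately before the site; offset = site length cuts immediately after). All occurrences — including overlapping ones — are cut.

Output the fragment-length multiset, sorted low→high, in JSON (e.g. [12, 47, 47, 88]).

[1,2,6,6,6,7,7,9,10,10,11,11,11,11,11,12,13,13,14,14,14,14,14,16,23]

Scan for sites:
  AzqVI (ACGCG, off=0): starts [5, 19, 30, 36, 57, 71, 92, 126, 133, 198] → cuts [5, 19, 30, 36, 57, 71, 92, 126, 133, 198]
  IvoIX (CATGTTG, off=2): starts [83, 168, 179] → cuts [85, 170, 181]
  BxoX (GCTCAC, off=5): starts [41, 78, 98, 112, 138, 152, 192, 206, 212, 218, 232, 243] → cuts [46, 83, 103, 117, 143, 157, 197, 211, 217, 223, 237, 248]

All cut coordinates (distinct, sorted): [5, 19, 30, 36, 46, 57, 71, 83, 85, 92, 103, 117, 126, 133, 143, 157, 170, 181, 197, 198, 211, 217, 223, 237, 248]

Fragments:
  5→19: 14 bp
  19→30: 11 bp
  30→36: 6 bp
  36→46: 10 bp
  46→57: 11 bp
  57→71: 14 bp
  71→83: 12 bp
  83→85: 2 bp
  85→92: 7 bp
  92→103: 11 bp
  103→117: 14 bp
  117→126: 9 bp
  126→133: 7 bp
  133→143: 10 bp
  143→157: 14 bp
  157→170: 13 bp
  170→181: 11 bp
  181→197: 16 bp
  197→198: 1 bp
  198→211: 13 bp
  211→217: 6 bp
  217→223: 6 bp
  223→237: 14 bp
  237→248: 11 bp
  248→5 (wrap): 266-248+5 = 23 bp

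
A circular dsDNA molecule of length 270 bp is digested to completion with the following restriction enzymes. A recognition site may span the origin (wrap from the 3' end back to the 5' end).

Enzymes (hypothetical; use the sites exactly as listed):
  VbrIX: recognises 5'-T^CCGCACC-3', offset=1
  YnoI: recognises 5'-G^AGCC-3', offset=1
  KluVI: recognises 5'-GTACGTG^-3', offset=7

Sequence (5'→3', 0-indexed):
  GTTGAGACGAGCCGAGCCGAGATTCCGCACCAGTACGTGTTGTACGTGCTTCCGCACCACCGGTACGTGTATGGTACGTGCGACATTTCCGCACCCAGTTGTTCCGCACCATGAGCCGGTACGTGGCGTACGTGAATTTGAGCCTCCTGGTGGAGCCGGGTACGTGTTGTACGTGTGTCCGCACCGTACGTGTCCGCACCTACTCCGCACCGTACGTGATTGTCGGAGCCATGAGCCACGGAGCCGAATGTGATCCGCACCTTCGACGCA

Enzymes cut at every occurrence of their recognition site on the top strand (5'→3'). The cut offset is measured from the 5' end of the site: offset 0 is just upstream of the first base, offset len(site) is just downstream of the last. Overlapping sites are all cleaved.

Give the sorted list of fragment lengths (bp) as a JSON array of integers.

Per-enzyme occurrences:
  VbrIX TCCGCACC/1: at [23, 50, 87, 102, 177, 192, 203, 253] ⇒ [24, 51, 88, 103, 178, 193, 204, 254]
  YnoI GAGCC/1: at [8, 13, 112, 139, 152, 225, 232, 240] ⇒ [9, 14, 113, 140, 153, 226, 233, 241]
  KluVI GTACGTG/7: at [32, 41, 62, 73, 118, 127, 159, 168, 185, 211] ⇒ [39, 48, 69, 80, 125, 134, 166, 175, 192, 218]

Pooled cuts: [9, 14, 24, 39, 48, 51, 69, 80, 88, 103, 113, 125, 134, 140, 153, 166, 175, 178, 192, 193, 204, 218, 226, 233, 241, 254]

Fragments:
  9→14: 5 bp
  14→24: 10 bp
  24→39: 15 bp
  39→48: 9 bp
  48→51: 3 bp
  51→69: 18 bp
  69→80: 11 bp
  80→88: 8 bp
  88→103: 15 bp
  103→113: 10 bp
  113→125: 12 bp
  125→134: 9 bp
  134→140: 6 bp
  140→153: 13 bp
  153→166: 13 bp
  166→175: 9 bp
  175→178: 3 bp
  178→192: 14 bp
  192→193: 1 bp
  193→204: 11 bp
  204→218: 14 bp
  218→226: 8 bp
  226→233: 7 bp
  233→241: 8 bp
  241→254: 13 bp
  254→9 (wrap): 270-254+9 = 25 bp

[1,3,3,5,6,7,8,8,8,9,9,9,10,10,11,11,12,13,13,13,14,14,15,15,18,25]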